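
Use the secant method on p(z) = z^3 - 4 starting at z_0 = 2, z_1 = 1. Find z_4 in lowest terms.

p(2) = 4, p(1) = -3. z_2 = 1 - (-3)·(1 - 2)/((-3) - 4) = 10/7.
p(1) = -3, p(10/7) = -372/343. z_3 = (10/7) - (-372/343)·((10/7) - 1)/((-372/343) - (-3)) = 122/73.
p(10/7) = -372/343, p(122/73) = 259780/389017. z_4 = (122/73) - (259780/389017)·((122/73) - (10/7))/((259780/389017) - (-372/343)) = 744241/471409.

744241/471409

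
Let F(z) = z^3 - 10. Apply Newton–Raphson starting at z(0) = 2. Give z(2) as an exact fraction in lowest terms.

F'(z) = 3z^2.
F(2) = -2, F'(2) = 12, so z(1) = 2 - (-2)/12 = 13/6.
F(13/6) = 37/216, F'(13/6) = 169/12, so z(2) = (13/6) - (37/216)/(169/12) = 3277/1521.

3277/1521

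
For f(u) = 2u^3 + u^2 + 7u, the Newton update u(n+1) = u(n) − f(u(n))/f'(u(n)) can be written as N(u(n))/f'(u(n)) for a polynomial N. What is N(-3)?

f'(u) = 6u^2 + 2u + 7.
N(u) = u·f'(u) − f(u) = u·(6u^2 + 2u + 7) − (2u^3 + u^2 + 7u) = 4u^3 + u^2.
N(-3) = −99.

−99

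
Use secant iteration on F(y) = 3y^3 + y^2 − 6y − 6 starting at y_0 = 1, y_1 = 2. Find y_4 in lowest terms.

F(1) = −8, F(2) = 10. y_2 = 2 − 10·(2 − 1)/(10 − (−8)) = 13/9.
F(2) = 10, F(13/9) = −860/243. y_3 = (13/9) − (−860/243)·((13/9) − 2)/((−860/243) − 10) = 523/329.
F(13/9) = −860/243, F(523/329) = −34169950/35611289. y_4 = (523/329) − (−34169950/35611289)·((523/329) − (13/9))/((−34169950/35611289) − (−860/243)) = 85327871/51912583.

85327871/51912583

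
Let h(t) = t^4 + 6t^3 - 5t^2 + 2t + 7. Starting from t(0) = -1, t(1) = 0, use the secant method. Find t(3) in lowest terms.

h(-1) = -5, h(0) = 7. t(2) = 0 - 7·(0 - (-1))/(7 - (-5)) = -7/12.
h(0) = 7, h(-7/12) = 63385/20736. t(3) = (-7/12) - (63385/20736)·((-7/12) - 0)/((63385/20736) - 7) = -12096/11681.

-12096/11681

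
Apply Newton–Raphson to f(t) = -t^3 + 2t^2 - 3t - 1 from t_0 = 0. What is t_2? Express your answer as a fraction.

-5/18

f'(t) = -3t^2 + 4t - 3.
f(0) = -1, f'(0) = -3, so t_1 = 0 - (-1)/(-3) = -1/3.
f(-1/3) = 7/27, f'(-1/3) = -14/3, so t_2 = (-1/3) - (7/27)/(-14/3) = -5/18.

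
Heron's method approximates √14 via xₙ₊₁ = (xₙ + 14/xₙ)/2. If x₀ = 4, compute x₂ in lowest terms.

x₁ = (4 + 14/4)/2 = 15/4.
x₂ = (15/4 + 14/(15/4))/2 = 449/120.

449/120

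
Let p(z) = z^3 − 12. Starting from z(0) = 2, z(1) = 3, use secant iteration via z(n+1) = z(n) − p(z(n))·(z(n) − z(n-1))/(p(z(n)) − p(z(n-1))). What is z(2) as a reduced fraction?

42/19

p(2) = −4, p(3) = 15. z(2) = 3 − 15·(3 − 2)/(15 − (−4)) = 42/19.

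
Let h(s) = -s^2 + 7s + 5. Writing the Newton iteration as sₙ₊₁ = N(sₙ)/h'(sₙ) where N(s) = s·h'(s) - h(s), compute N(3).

-14

h'(s) = -2s + 7.
N(s) = s·h'(s) - h(s) = s·(-2s + 7) - (-s^2 + 7s + 5) = -s^2 - 5.
N(3) = -14.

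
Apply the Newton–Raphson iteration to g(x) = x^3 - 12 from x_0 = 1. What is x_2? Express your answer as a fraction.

g'(x) = 3x^2.
g(1) = -11, g'(1) = 3, so x_1 = 1 - (-11)/3 = 14/3.
g(14/3) = 2420/27, g'(14/3) = 196/3, so x_2 = (14/3) - (2420/27)/(196/3) = 1453/441.

1453/441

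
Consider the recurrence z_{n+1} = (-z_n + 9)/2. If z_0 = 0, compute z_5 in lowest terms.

z_1 = (-0 + 9)/2 = 9/2.
z_2 = (-(9/2) + 9)/2 = 9/4.
z_3 = (-(9/4) + 9)/2 = 27/8.
z_4 = (-(27/8) + 9)/2 = 45/16.
z_5 = (-(45/16) + 9)/2 = 99/32.

99/32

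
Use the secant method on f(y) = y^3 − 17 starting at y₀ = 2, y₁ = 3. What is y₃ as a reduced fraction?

20801/8137

f(2) = −9, f(3) = 10. y₂ = 3 − 10·(3 − 2)/(10 − (−9)) = 47/19.
f(3) = 10, f(47/19) = −12780/6859. y₃ = (47/19) − (−12780/6859)·((47/19) − 3)/((−12780/6859) − 10) = 20801/8137.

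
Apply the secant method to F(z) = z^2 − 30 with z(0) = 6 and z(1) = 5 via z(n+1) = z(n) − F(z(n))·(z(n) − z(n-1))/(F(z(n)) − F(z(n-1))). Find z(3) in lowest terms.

126/23

F(6) = 6, F(5) = −5. z(2) = 5 − (−5)·(5 − 6)/((−5) − 6) = 60/11.
F(5) = −5, F(60/11) = −30/121. z(3) = (60/11) − (−30/121)·((60/11) − 5)/((−30/121) − (−5)) = 126/23.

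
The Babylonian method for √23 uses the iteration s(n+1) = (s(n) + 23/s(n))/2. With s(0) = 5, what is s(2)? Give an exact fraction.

s(1) = (5 + 23/5)/2 = 24/5.
s(2) = (24/5 + 23/(24/5))/2 = 1151/240.

1151/240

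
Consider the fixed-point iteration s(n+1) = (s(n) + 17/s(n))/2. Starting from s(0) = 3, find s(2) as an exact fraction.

s(1) = (3 + 17/3)/2 = 13/3.
s(2) = (13/3 + 17/(13/3))/2 = 161/39.

161/39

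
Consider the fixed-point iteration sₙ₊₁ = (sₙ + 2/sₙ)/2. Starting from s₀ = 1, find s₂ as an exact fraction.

17/12

s₁ = (1 + 2/1)/2 = 3/2.
s₂ = (3/2 + 2/(3/2))/2 = 17/12.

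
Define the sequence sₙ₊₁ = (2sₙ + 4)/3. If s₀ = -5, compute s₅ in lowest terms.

76/27

s₁ = (2·(-5) + 4)/3 = -2.
s₂ = (2·(-2) + 4)/3 = 0.
s₃ = (2·0 + 4)/3 = 4/3.
s₄ = (2·(4/3) + 4)/3 = 20/9.
s₅ = (2·(20/9) + 4)/3 = 76/27.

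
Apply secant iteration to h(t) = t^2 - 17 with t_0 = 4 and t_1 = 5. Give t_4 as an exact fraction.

h(4) = -1, h(5) = 8. t_2 = 5 - 8·(5 - 4)/(8 - (-1)) = 37/9.
h(5) = 8, h(37/9) = -8/81. t_3 = (37/9) - (-8/81)·((37/9) - 5)/((-8/81) - 8) = 169/41.
h(37/9) = -8/81, h(169/41) = -16/1681. t_4 = (169/41) - (-16/1681)·((169/41) - (37/9))/((-16/1681) - (-8/81)) = 6263/1519.

6263/1519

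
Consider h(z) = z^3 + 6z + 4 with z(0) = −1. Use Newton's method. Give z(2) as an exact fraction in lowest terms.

−62/99

h'(z) = 3z^2 + 6.
h(−1) = −3, h'(−1) = 9, so z(1) = (−1) − (−3)/9 = −2/3.
h(−2/3) = −8/27, h'(−2/3) = 22/3, so z(2) = (−2/3) − (−8/27)/(22/3) = −62/99.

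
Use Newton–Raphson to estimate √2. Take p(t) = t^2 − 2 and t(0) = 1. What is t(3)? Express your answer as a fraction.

p'(t) = 2t.
p(1) = −1, p'(1) = 2, so t(1) = 1 − (−1)/2 = 3/2.
p(3/2) = 1/4, p'(3/2) = 3, so t(2) = (3/2) − (1/4)/3 = 17/12.
p(17/12) = 1/144, p'(17/12) = 17/6, so t(3) = (17/12) − (1/144)/(17/6) = 577/408.

577/408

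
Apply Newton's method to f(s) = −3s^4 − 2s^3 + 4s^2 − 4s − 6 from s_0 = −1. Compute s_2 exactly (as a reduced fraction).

f'(s) = −12s^3 − 6s^2 + 8s − 4.
f(−1) = 1, f'(−1) = −6, so s_1 = (−1) − 1/(−6) = −5/6.
f(−5/6) = −77/432, f'(−5/6) = −71/9, so s_2 = (−5/6) − (−77/432)/(−71/9) = −2917/3408.

−2917/3408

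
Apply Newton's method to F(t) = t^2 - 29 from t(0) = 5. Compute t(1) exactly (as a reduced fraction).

27/5

F'(t) = 2t.
F(5) = -4, F'(5) = 10, so t(1) = 5 - (-4)/10 = 27/5.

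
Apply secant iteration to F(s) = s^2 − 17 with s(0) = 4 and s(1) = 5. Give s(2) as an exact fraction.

F(4) = −1, F(5) = 8. s(2) = 5 − 8·(5 − 4)/(8 − (−1)) = 37/9.

37/9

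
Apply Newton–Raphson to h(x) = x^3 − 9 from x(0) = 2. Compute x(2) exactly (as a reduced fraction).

23401/11250

h'(x) = 3x^2.
h(2) = −1, h'(2) = 12, so x(1) = 2 − (−1)/12 = 25/12.
h(25/12) = 73/1728, h'(25/12) = 625/48, so x(2) = (25/12) − (73/1728)/(625/48) = 23401/11250.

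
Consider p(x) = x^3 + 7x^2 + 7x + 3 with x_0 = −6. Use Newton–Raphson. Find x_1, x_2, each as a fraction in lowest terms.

p'(x) = 3x^2 + 14x + 7.
p(−6) = −3, p'(−6) = 31, so x_1 = (−6) − (−3)/31 = −183/31.
p(−183/31) = −3042/29791, p'(−183/31) = 27772/961, so x_2 = (−183/31) − (−3042/29791)/(27772/961) = −2539617/430466.

x_1 = −183/31, x_2 = −2539617/430466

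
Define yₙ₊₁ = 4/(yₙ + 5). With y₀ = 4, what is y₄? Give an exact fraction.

1124/1601

y₁ = 4/(4 + 5) = 4/9.
y₂ = 4/(4/9 + 5) = 36/49.
y₃ = 4/(36/49 + 5) = 196/281.
y₄ = 4/(196/281 + 5) = 1124/1601.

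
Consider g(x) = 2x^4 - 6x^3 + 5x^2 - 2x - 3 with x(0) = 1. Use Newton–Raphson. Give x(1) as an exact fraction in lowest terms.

-1

g'(x) = 8x^3 - 18x^2 + 10x - 2.
g(1) = -4, g'(1) = -2, so x(1) = 1 - (-4)/(-2) = -1.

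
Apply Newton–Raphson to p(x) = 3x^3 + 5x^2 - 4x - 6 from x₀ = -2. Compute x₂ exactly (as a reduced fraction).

-34/19

p'(x) = 9x^2 + 10x - 4.
p(-2) = -2, p'(-2) = 12, so x₁ = (-2) - (-2)/12 = -11/6.
p(-11/6) = -25/72, p'(-11/6) = 95/12, so x₂ = (-11/6) - (-25/72)/(95/12) = -34/19.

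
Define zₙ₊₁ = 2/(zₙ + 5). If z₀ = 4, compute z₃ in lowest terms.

z₁ = 2/(4 + 5) = 2/9.
z₂ = 2/(2/9 + 5) = 18/47.
z₃ = 2/(18/47 + 5) = 94/253.

94/253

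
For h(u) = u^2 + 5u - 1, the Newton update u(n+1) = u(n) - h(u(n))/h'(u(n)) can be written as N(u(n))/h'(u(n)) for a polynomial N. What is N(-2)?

5

h'(u) = 2u + 5.
N(u) = u·h'(u) - h(u) = u·(2u + 5) - (u^2 + 5u - 1) = u^2 + 1.
N(-2) = 5.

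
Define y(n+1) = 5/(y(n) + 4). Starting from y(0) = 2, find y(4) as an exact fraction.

y(1) = 5/(2 + 4) = 5/6.
y(2) = 5/(5/6 + 4) = 30/29.
y(3) = 5/(30/29 + 4) = 145/146.
y(4) = 5/(145/146 + 4) = 730/729.

730/729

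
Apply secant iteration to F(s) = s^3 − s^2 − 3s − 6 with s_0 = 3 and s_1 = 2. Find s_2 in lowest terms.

30/11

F(3) = 3, F(2) = −8. s_2 = 2 − (−8)·(2 − 3)/((−8) − 3) = 30/11.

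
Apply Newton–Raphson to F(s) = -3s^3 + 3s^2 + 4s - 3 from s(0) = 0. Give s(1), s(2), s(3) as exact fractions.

F'(s) = -9s^2 + 6s + 4.
F(0) = -3, F'(0) = 4, so s(1) = 0 - (-3)/4 = 3/4.
F(3/4) = 27/64, F'(3/4) = 55/16, so s(2) = (3/4) - (27/64)/(55/16) = 69/110.
F(69/110) = -67797/1331000, F'(69/110) = 51091/12100, so s(3) = (69/110) - (-67797/1331000)/(51091/12100) = 1796538/2810005.

s(1) = 3/4, s(2) = 69/110, s(3) = 1796538/2810005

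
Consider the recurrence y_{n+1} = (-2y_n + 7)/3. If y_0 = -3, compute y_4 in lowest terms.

43/81

y_1 = (-2·(-3) + 7)/3 = 13/3.
y_2 = (-2·(13/3) + 7)/3 = -5/9.
y_3 = (-2·(-5/9) + 7)/3 = 73/27.
y_4 = (-2·(73/27) + 7)/3 = 43/81.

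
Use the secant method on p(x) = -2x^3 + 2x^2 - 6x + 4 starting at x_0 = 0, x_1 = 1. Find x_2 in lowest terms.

p(0) = 4, p(1) = -2. x_2 = 1 - (-2)·(1 - 0)/((-2) - 4) = 2/3.

2/3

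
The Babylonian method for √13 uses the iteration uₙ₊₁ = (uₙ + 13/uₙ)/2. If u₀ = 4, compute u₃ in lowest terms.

5597777/1552544

u₁ = (4 + 13/4)/2 = 29/8.
u₂ = (29/8 + 13/(29/8))/2 = 1673/464.
u₃ = (1673/464 + 13/(1673/464))/2 = 5597777/1552544.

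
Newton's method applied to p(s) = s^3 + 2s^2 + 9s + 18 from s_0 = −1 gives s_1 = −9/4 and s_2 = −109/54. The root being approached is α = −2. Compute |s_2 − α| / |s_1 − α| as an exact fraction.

s_1 − α = −9/4 − (−2) = −9/4 + 2 = −1/4, so |s_1 − α| = 1/4.
s_2 − α = −109/54 − (−2) = −109/54 + 2 = −1/54, so |s_2 − α| = 1/54.
Ratio = (1/54) / (1/4) = 2/27.

2/27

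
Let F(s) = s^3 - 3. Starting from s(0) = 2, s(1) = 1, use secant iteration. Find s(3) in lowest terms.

F(2) = 5, F(1) = -2. s(2) = 1 - (-2)·(1 - 2)/((-2) - 5) = 9/7.
F(1) = -2, F(9/7) = -300/343. s(3) = (9/7) - (-300/343)·((9/7) - 1)/((-300/343) - (-2)) = 291/193.

291/193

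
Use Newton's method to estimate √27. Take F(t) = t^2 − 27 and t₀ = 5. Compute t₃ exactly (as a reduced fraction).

3650401/702520

F'(t) = 2t.
F(5) = −2, F'(5) = 10, so t₁ = 5 − (−2)/10 = 26/5.
F(26/5) = 1/25, F'(26/5) = 52/5, so t₂ = (26/5) − (1/25)/(52/5) = 1351/260.
F(1351/260) = 1/67600, F'(1351/260) = 1351/130, so t₃ = (1351/260) − (1/67600)/(1351/130) = 3650401/702520.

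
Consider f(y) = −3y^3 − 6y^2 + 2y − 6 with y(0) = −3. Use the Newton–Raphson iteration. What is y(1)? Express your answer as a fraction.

f'(y) = −9y^2 − 12y + 2.
f(−3) = 15, f'(−3) = −43, so y(1) = (−3) − 15/(−43) = −114/43.

−114/43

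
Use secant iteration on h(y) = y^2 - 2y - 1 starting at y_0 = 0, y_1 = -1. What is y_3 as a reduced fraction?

-2/5

h(0) = -1, h(-1) = 2. y_2 = (-1) - 2·((-1) - 0)/(2 - (-1)) = -1/3.
h(-1) = 2, h(-1/3) = -2/9. y_3 = (-1/3) - (-2/9)·((-1/3) - (-1))/((-2/9) - 2) = -2/5.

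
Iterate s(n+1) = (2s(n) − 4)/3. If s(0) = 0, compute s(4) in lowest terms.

s(1) = (2·0 − 4)/3 = −4/3.
s(2) = (2·(−4/3) − 4)/3 = −20/9.
s(3) = (2·(−20/9) − 4)/3 = −76/27.
s(4) = (2·(−76/27) − 4)/3 = −260/81.

−260/81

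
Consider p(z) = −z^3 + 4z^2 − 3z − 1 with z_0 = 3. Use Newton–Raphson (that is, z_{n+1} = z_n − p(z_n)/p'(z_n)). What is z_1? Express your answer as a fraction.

17/6

p'(z) = −3z^2 + 8z − 3.
p(3) = −1, p'(3) = −6, so z_1 = 3 − (−1)/(−6) = 17/6.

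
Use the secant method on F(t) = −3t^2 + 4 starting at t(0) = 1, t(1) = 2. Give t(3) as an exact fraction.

8/7

F(1) = 1, F(2) = −8. t(2) = 2 − (−8)·(2 − 1)/((−8) − 1) = 10/9.
F(2) = −8, F(10/9) = 8/27. t(3) = (10/9) − (8/27)·((10/9) − 2)/((8/27) − (−8)) = 8/7.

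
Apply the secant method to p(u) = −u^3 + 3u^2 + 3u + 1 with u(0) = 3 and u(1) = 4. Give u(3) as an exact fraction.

p(3) = 10, p(4) = −3. u(2) = 4 − (−3)·(4 − 3)/((−3) − 10) = 49/13.
p(4) = −3, p(49/13) = 3030/2197. u(3) = (49/13) − (3030/2197)·((49/13) − 4)/((3030/2197) − (−3)) = 4107/1069.

4107/1069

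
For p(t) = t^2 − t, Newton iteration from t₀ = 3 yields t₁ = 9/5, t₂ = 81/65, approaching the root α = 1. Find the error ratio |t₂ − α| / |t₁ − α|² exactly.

t₁ − α = 9/5 − 1 = 4/5, so |t₁ − α| = 4/5.
t₂ − α = 81/65 − 1 = 16/65, so |t₂ − α| = 16/65.
|t₁ − α|² = 16/25.
Ratio = (16/65) / (16/25) = 5/13.

5/13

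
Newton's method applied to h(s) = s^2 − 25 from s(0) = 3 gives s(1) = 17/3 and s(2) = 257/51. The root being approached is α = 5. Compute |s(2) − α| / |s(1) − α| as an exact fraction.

s(1) − α = 17/3 − 5 = 2/3, so |s(1) − α| = 2/3.
s(2) − α = 257/51 − 5 = 2/51, so |s(2) − α| = 2/51.
Ratio = (2/51) / (2/3) = 1/17.

1/17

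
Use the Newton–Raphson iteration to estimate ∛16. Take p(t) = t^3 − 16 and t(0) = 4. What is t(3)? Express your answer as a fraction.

p'(t) = 3t^2.
p(4) = 48, p'(4) = 48, so t(1) = 4 − 48/48 = 3.
p(3) = 11, p'(3) = 27, so t(2) = 3 − 11/27 = 70/27.
p(70/27) = 28072/19683, p'(70/27) = 4900/243, so t(3) = (70/27) − (28072/19683)/(4900/243) = 250232/99225.

250232/99225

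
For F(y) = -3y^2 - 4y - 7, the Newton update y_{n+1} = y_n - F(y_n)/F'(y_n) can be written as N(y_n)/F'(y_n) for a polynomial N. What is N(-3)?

-20

F'(y) = -6y - 4.
N(y) = y·F'(y) - F(y) = y·(-6y - 4) - (-3y^2 - 4y - 7) = -3y^2 + 7.
N(-3) = -20.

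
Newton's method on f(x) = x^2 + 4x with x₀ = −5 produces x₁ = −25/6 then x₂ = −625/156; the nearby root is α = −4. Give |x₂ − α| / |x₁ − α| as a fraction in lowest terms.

1/26

x₁ − α = −25/6 − (−4) = −25/6 + 4 = −1/6, so |x₁ − α| = 1/6.
x₂ − α = −625/156 − (−4) = −625/156 + 4 = −1/156, so |x₂ − α| = 1/156.
Ratio = (1/156) / (1/6) = 1/26.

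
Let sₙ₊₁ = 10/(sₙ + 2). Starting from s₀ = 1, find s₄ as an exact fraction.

s₁ = 10/(1 + 2) = 10/3.
s₂ = 10/(10/3 + 2) = 15/8.
s₃ = 10/(15/8 + 2) = 80/31.
s₄ = 10/(80/31 + 2) = 155/71.

155/71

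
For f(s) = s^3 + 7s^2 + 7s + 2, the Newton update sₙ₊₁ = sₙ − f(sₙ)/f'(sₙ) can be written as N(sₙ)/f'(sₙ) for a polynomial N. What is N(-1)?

f'(s) = 3s^2 + 14s + 7.
N(s) = s·f'(s) − f(s) = s·(3s^2 + 14s + 7) − (s^3 + 7s^2 + 7s + 2) = 2s^3 + 7s^2 − 2.
N(-1) = 3.

3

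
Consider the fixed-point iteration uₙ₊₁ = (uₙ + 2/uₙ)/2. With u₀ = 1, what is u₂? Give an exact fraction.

17/12

u₁ = (1 + 2/1)/2 = 3/2.
u₂ = (3/2 + 2/(3/2))/2 = 17/12.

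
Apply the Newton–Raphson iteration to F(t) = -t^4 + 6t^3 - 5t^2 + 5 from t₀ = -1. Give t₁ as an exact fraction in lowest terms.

-25/32

F'(t) = -4t^3 + 18t^2 - 10t.
F(-1) = -7, F'(-1) = 32, so t₁ = (-1) - (-7)/32 = -25/32.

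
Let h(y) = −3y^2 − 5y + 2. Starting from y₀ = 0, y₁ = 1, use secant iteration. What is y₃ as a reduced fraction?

h(0) = 2, h(1) = −6. y₂ = 1 − (−6)·(1 − 0)/((−6) − 2) = 1/4.
h(1) = −6, h(1/4) = 9/16. y₃ = (1/4) − (9/16)·((1/4) − 1)/((9/16) − (−6)) = 11/35.

11/35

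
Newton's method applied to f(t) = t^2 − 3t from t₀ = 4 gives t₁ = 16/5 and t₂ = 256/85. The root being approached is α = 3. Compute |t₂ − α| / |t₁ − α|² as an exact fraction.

5/17

t₁ − α = 16/5 − 3 = 1/5, so |t₁ − α| = 1/5.
t₂ − α = 256/85 − 3 = 1/85, so |t₂ − α| = 1/85.
|t₁ − α|² = 1/25.
Ratio = (1/85) / (1/25) = 5/17.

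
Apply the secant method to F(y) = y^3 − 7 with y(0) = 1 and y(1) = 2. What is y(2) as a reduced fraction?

F(1) = −6, F(2) = 1. y(2) = 2 − 1·(2 − 1)/(1 − (−6)) = 13/7.

13/7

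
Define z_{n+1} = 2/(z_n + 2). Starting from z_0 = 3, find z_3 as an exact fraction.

z_1 = 2/(3 + 2) = 2/5.
z_2 = 2/(2/5 + 2) = 5/6.
z_3 = 2/(5/6 + 2) = 12/17.

12/17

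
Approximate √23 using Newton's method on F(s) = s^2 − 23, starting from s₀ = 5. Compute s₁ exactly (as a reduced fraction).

24/5

F'(s) = 2s.
F(5) = 2, F'(5) = 10, so s₁ = 5 − 2/10 = 24/5.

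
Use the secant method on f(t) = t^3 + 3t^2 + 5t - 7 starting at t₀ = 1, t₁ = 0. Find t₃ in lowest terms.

567/643

f(1) = 2, f(0) = -7. t₂ = 0 - (-7)·(0 - 1)/((-7) - 2) = 7/9.
f(0) = -7, f(7/9) = -602/729. t₃ = (7/9) - (-602/729)·((7/9) - 0)/((-602/729) - (-7)) = 567/643.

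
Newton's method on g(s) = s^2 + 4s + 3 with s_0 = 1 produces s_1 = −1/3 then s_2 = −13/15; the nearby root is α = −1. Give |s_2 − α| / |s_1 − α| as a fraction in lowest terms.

s_1 − α = −1/3 − (−1) = −1/3 + 1 = 2/3, so |s_1 − α| = 2/3.
s_2 − α = −13/15 − (−1) = −13/15 + 1 = 2/15, so |s_2 − α| = 2/15.
Ratio = (2/15) / (2/3) = 1/5.

1/5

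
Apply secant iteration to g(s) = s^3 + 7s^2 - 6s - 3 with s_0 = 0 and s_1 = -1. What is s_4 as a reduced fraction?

-2610791/7253639

g(0) = -3, g(-1) = 9. s_2 = (-1) - 9·((-1) - 0)/(9 - (-3)) = -1/4.
g(-1) = 9, g(-1/4) = -69/64. s_3 = (-1/4) - (-69/64)·((-1/4) - (-1))/((-69/64) - 9) = -71/215.
g(-1/4) = -69/64, g(-71/215) = -2894481/9938375. s_4 = (-71/215) - (-2894481/9938375)·((-71/215) - (-1/4))/((-2894481/9938375) - (-69/64)) = -2610791/7253639.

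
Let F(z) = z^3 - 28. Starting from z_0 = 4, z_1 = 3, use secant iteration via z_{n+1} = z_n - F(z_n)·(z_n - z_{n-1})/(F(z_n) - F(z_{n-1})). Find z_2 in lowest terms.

F(4) = 36, F(3) = -1. z_2 = 3 - (-1)·(3 - 4)/((-1) - 36) = 112/37.

112/37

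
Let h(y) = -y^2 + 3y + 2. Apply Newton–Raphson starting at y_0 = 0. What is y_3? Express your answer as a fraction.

-3526/6279

h'(y) = -2y + 3.
h(0) = 2, h'(0) = 3, so y_1 = 0 - 2/3 = -2/3.
h(-2/3) = -4/9, h'(-2/3) = 13/3, so y_2 = (-2/3) - (-4/9)/(13/3) = -22/39.
h(-22/39) = -16/1521, h'(-22/39) = 161/39, so y_3 = (-22/39) - (-16/1521)/(161/39) = -3526/6279.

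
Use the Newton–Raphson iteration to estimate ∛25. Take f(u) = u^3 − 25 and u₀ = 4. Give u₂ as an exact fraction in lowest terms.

183851/62424

f'(u) = 3u^2.
f(4) = 39, f'(4) = 48, so u₁ = 4 − 39/48 = 51/16.
f(51/16) = 30251/4096, f'(51/16) = 7803/256, so u₂ = (51/16) − (30251/4096)/(7803/256) = 183851/62424.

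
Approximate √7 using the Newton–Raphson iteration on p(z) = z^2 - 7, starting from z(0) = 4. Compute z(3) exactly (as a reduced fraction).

1902497/719072

p'(z) = 2z.
p(4) = 9, p'(4) = 8, so z(1) = 4 - 9/8 = 23/8.
p(23/8) = 81/64, p'(23/8) = 23/4, so z(2) = (23/8) - (81/64)/(23/4) = 977/368.
p(977/368) = 6561/135424, p'(977/368) = 977/184, so z(3) = (977/368) - (6561/135424)/(977/184) = 1902497/719072.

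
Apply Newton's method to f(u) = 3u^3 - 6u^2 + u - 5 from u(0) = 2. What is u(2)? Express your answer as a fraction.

91721/41782

f'(u) = 9u^2 - 12u + 1.
f(2) = -3, f'(2) = 13, so u(1) = 2 - (-3)/13 = 29/13.
f(29/13) = 1485/2197, f'(29/13) = 3214/169, so u(2) = (29/13) - (1485/2197)/(3214/169) = 91721/41782.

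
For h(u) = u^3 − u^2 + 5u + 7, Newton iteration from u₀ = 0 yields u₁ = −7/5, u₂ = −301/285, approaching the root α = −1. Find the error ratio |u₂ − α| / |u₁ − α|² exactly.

20/57

u₁ − α = −7/5 − (−1) = −7/5 + 1 = −2/5, so |u₁ − α| = 2/5.
u₂ − α = −301/285 − (−1) = −301/285 + 1 = −16/285, so |u₂ − α| = 16/285.
|u₁ − α|² = 4/25.
Ratio = (16/285) / (4/25) = 20/57.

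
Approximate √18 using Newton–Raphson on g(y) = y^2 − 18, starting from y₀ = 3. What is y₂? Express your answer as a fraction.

17/4

g'(y) = 2y.
g(3) = −9, g'(3) = 6, so y₁ = 3 − (−9)/6 = 9/2.
g(9/2) = 9/4, g'(9/2) = 9, so y₂ = (9/2) − (9/4)/9 = 17/4.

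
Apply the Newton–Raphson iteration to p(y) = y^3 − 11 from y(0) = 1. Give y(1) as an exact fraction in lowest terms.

p'(y) = 3y^2.
p(1) = −10, p'(1) = 3, so y(1) = 1 − (−10)/3 = 13/3.

13/3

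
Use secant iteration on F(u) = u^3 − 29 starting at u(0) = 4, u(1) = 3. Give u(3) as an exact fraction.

F(4) = 35, F(3) = −2. u(2) = 3 − (−2)·(3 − 4)/((−2) − 35) = 113/37.
F(3) = −2, F(113/37) = −26040/50653. u(3) = (113/37) − (−26040/50653)·((113/37) − 3)/((−26040/50653) − (−2)) = 115637/37633.

115637/37633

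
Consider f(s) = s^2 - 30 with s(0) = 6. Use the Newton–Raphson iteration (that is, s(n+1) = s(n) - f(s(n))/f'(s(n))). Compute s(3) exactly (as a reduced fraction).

f'(s) = 2s.
f(6) = 6, f'(6) = 12, so s(1) = 6 - 6/12 = 11/2.
f(11/2) = 1/4, f'(11/2) = 11, so s(2) = (11/2) - (1/4)/11 = 241/44.
f(241/44) = 1/1936, f'(241/44) = 241/22, so s(3) = (241/44) - (1/1936)/(241/22) = 116161/21208.

116161/21208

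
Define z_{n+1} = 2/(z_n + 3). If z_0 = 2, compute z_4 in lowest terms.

122/217

z_1 = 2/(2 + 3) = 2/5.
z_2 = 2/(2/5 + 3) = 10/17.
z_3 = 2/(10/17 + 3) = 34/61.
z_4 = 2/(34/61 + 3) = 122/217.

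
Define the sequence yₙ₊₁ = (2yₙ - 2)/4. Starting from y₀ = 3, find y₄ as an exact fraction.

y₁ = (2·3 - 2)/4 = 1.
y₂ = (2·1 - 2)/4 = 0.
y₃ = (2·0 - 2)/4 = -1/2.
y₄ = (2·(-1/2) - 2)/4 = -3/4.

-3/4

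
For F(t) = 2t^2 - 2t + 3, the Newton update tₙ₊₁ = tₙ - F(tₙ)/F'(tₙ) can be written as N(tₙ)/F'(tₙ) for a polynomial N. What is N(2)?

5

F'(t) = 4t - 2.
N(t) = t·F'(t) - F(t) = t·(4t - 2) - (2t^2 - 2t + 3) = 2t^2 - 3.
N(2) = 5.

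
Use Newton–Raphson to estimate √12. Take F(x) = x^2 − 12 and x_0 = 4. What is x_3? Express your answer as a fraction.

F'(x) = 2x.
F(4) = 4, F'(4) = 8, so x_1 = 4 − 4/8 = 7/2.
F(7/2) = 1/4, F'(7/2) = 7, so x_2 = (7/2) − (1/4)/7 = 97/28.
F(97/28) = 1/784, F'(97/28) = 97/14, so x_3 = (97/28) − (1/784)/(97/14) = 18817/5432.

18817/5432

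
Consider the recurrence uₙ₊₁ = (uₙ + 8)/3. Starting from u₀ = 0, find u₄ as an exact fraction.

320/81

u₁ = (0 + 8)/3 = 8/3.
u₂ = ((8/3) + 8)/3 = 32/9.
u₃ = ((32/9) + 8)/3 = 104/27.
u₄ = ((104/27) + 8)/3 = 320/81.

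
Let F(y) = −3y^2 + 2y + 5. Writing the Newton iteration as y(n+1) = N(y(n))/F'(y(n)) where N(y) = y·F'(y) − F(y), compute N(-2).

−17

F'(y) = −6y + 2.
N(y) = y·F'(y) − F(y) = y·(−6y + 2) − (−3y^2 + 2y + 5) = −3y^2 − 5.
N(-2) = −17.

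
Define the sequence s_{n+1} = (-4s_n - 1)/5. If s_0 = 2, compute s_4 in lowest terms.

s_1 = (-4·2 - 1)/5 = -9/5.
s_2 = (-4·(-9/5) - 1)/5 = 31/25.
s_3 = (-4·(31/25) - 1)/5 = -149/125.
s_4 = (-4·(-149/125) - 1)/5 = 471/625.

471/625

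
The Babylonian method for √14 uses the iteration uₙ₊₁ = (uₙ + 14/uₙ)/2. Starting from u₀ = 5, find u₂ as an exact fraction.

2921/780

u₁ = (5 + 14/5)/2 = 39/10.
u₂ = (39/10 + 14/(39/10))/2 = 2921/780.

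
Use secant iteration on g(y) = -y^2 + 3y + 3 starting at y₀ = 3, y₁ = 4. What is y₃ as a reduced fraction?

g(3) = 3, g(4) = -1. y₂ = 4 - (-1)·(4 - 3)/((-1) - 3) = 15/4.
g(4) = -1, g(15/4) = 3/16. y₃ = (15/4) - (3/16)·((15/4) - 4)/((3/16) - (-1)) = 72/19.

72/19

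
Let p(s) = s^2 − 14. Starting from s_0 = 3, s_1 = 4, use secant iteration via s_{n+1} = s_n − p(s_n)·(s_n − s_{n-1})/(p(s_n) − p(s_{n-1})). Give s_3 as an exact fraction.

101/27

p(3) = −5, p(4) = 2. s_2 = 4 − 2·(4 − 3)/(2 − (−5)) = 26/7.
p(4) = 2, p(26/7) = −10/49. s_3 = (26/7) − (−10/49)·((26/7) − 4)/((−10/49) − 2) = 101/27.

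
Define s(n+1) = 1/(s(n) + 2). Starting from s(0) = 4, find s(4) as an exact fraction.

s(1) = 1/(4 + 2) = 1/6.
s(2) = 1/(1/6 + 2) = 6/13.
s(3) = 1/(6/13 + 2) = 13/32.
s(4) = 1/(13/32 + 2) = 32/77.

32/77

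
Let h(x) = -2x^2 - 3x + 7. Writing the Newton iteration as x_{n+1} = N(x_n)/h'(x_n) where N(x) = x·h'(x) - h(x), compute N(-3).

-25

h'(x) = -4x - 3.
N(x) = x·h'(x) - h(x) = x·(-4x - 3) - (-2x^2 - 3x + 7) = -2x^2 - 7.
N(-3) = -25.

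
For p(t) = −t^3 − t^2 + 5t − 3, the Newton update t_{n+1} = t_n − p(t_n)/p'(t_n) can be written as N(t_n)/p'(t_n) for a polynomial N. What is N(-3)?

48

p'(t) = −3t^2 − 2t + 5.
N(t) = t·p'(t) − p(t) = t·(−3t^2 − 2t + 5) − (−t^3 − t^2 + 5t − 3) = −2t^3 − t^2 + 3.
N(-3) = 48.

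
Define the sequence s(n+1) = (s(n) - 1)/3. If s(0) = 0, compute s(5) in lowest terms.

s(1) = (0 - 1)/3 = -1/3.
s(2) = ((-1/3) - 1)/3 = -4/9.
s(3) = ((-4/9) - 1)/3 = -13/27.
s(4) = ((-13/27) - 1)/3 = -40/81.
s(5) = ((-40/81) - 1)/3 = -121/243.

-121/243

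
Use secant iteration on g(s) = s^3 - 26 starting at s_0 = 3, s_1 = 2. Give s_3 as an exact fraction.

g(3) = 1, g(2) = -18. s_2 = 2 - (-18)·(2 - 3)/((-18) - 1) = 56/19.
g(2) = -18, g(56/19) = -2718/6859. s_3 = (56/19) - (-2718/6859)·((56/19) - 2)/((-2718/6859) - (-18)) = 3319/1118.

3319/1118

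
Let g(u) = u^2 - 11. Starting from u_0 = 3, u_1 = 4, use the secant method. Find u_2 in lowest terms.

23/7

g(3) = -2, g(4) = 5. u_2 = 4 - 5·(4 - 3)/(5 - (-2)) = 23/7.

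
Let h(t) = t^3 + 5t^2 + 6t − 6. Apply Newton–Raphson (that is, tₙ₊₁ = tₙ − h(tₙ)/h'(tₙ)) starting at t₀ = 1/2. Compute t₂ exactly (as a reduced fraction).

h'(t) = 3t^2 + 10t + 6.
h(1/2) = −13/8, h'(1/2) = 47/4, so t₁ = (1/2) − (−13/8)/(47/4) = 30/47.
h(30/47) = 13182/103823, h'(30/47) = 30054/2209, so t₂ = (30/47) − (13182/103823)/(30054/2209) = 148073/235423.

148073/235423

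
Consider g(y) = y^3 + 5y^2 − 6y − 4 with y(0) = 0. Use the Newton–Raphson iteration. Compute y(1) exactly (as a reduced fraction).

−2/3

g'(y) = 3y^2 + 10y − 6.
g(0) = −4, g'(0) = −6, so y(1) = 0 − (−4)/(−6) = −2/3.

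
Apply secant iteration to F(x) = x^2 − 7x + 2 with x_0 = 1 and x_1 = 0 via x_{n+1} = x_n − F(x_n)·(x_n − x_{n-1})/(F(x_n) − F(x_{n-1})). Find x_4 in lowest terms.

57/191

F(1) = −4, F(0) = 2. x_2 = 0 − 2·(0 − 1)/(2 − (−4)) = 1/3.
F(0) = 2, F(1/3) = −2/9. x_3 = (1/3) − (−2/9)·((1/3) − 0)/((−2/9) − 2) = 3/10.
F(1/3) = −2/9, F(3/10) = −1/100. x_4 = (3/10) − (−1/100)·((3/10) − (1/3))/((−1/100) − (−2/9)) = 57/191.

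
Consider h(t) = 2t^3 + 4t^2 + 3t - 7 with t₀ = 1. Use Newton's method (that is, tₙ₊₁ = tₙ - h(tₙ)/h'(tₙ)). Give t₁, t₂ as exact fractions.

t₁ = 15/17, t₂ = 63191/72369

h'(t) = 6t^2 + 8t + 3.
h(1) = 2, h'(1) = 17, so t₁ = 1 - 2/17 = 15/17.
h(15/17) = 664/4913, h'(15/17) = 4257/289, so t₂ = (15/17) - (664/4913)/(4257/289) = 63191/72369.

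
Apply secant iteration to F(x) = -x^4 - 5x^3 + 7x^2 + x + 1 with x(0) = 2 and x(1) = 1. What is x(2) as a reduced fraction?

F(2) = -25, F(1) = 3. x(2) = 1 - 3·(1 - 2)/(3 - (-25)) = 31/28.

31/28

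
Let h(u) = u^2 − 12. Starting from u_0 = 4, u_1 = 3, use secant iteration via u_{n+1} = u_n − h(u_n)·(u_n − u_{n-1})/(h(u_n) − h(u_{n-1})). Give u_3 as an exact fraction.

52/15

h(4) = 4, h(3) = −3. u_2 = 3 − (−3)·(3 − 4)/((−3) − 4) = 24/7.
h(3) = −3, h(24/7) = −12/49. u_3 = (24/7) − (−12/49)·((24/7) − 3)/((−12/49) − (−3)) = 52/15.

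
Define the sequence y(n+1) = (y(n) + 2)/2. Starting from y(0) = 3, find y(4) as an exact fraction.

y(1) = (3 + 2)/2 = 5/2.
y(2) = ((5/2) + 2)/2 = 9/4.
y(3) = ((9/4) + 2)/2 = 17/8.
y(4) = ((17/8) + 2)/2 = 33/16.

33/16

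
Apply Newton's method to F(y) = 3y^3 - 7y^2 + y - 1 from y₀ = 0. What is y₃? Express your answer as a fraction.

1

F'(y) = 9y^2 - 14y + 1.
F(0) = -1, F'(0) = 1, so y₁ = 0 - (-1)/1 = 1.
F(1) = -4, F'(1) = -4, so y₂ = 1 - (-4)/(-4) = 0.
F(0) = -1, F'(0) = 1, so y₃ = 0 - (-1)/1 = 1.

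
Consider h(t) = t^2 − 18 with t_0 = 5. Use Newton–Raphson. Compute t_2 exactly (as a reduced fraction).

3649/860

h'(t) = 2t.
h(5) = 7, h'(5) = 10, so t_1 = 5 − 7/10 = 43/10.
h(43/10) = 49/100, h'(43/10) = 43/5, so t_2 = (43/10) − (49/100)/(43/5) = 3649/860.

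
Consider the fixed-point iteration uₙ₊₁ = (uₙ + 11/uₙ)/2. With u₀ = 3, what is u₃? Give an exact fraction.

79201/23880

u₁ = (3 + 11/3)/2 = 10/3.
u₂ = (10/3 + 11/(10/3))/2 = 199/60.
u₃ = (199/60 + 11/(199/60))/2 = 79201/23880.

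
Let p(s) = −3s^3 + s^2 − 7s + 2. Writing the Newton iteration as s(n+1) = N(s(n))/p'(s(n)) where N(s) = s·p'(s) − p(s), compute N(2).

−46

p'(s) = −9s^2 + 2s − 7.
N(s) = s·p'(s) − p(s) = s·(−9s^2 + 2s − 7) − (−3s^3 + s^2 − 7s + 2) = −6s^3 + s^2 − 2.
N(2) = −46.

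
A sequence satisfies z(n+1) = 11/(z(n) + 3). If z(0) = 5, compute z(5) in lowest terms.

10604/5015

z(1) = 11/(5 + 3) = 11/8.
z(2) = 11/(11/8 + 3) = 88/35.
z(3) = 11/(88/35 + 3) = 385/193.
z(4) = 11/(385/193 + 3) = 2123/964.
z(5) = 11/(2123/964 + 3) = 10604/5015.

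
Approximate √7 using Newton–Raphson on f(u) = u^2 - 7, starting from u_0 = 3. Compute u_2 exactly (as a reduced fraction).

127/48

f'(u) = 2u.
f(3) = 2, f'(3) = 6, so u_1 = 3 - 2/6 = 8/3.
f(8/3) = 1/9, f'(8/3) = 16/3, so u_2 = (8/3) - (1/9)/(16/3) = 127/48.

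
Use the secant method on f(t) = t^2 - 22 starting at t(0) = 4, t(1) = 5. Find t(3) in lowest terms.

f(4) = -6, f(5) = 3. t(2) = 5 - 3·(5 - 4)/(3 - (-6)) = 14/3.
f(5) = 3, f(14/3) = -2/9. t(3) = (14/3) - (-2/9)·((14/3) - 5)/((-2/9) - 3) = 136/29.

136/29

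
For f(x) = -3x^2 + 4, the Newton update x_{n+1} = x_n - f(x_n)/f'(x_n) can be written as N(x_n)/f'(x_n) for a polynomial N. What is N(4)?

f'(x) = -6x.
N(x) = x·f'(x) - f(x) = x·(-6x) - (-3x^2 + 4) = -3x^2 - 4.
N(4) = -52.

-52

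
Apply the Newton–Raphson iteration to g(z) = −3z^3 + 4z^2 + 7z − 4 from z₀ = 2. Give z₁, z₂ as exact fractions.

z₁ = 28/13, z₂ = 1748/819

g'(z) = −9z^2 + 8z + 7.
g(2) = 2, g'(2) = −13, so z₁ = 2 − 2/(−13) = 28/13.
g(28/13) = −752/2197, g'(28/13) = −2961/169, so z₂ = (28/13) − (−752/2197)/(−2961/169) = 1748/819.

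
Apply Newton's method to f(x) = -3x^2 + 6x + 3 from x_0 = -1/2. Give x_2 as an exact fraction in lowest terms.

-169/408

f'(x) = -6x + 6.
f(-1/2) = -3/4, f'(-1/2) = 9, so x_1 = (-1/2) - (-3/4)/9 = -5/12.
f(-5/12) = -1/48, f'(-5/12) = 17/2, so x_2 = (-5/12) - (-1/48)/(17/2) = -169/408.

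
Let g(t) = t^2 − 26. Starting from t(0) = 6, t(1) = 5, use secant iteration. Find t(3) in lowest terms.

g(6) = 10, g(5) = −1. t(2) = 5 − (−1)·(5 − 6)/((−1) − 10) = 56/11.
g(5) = −1, g(56/11) = −10/121. t(3) = (56/11) − (−10/121)·((56/11) − 5)/((−10/121) − (−1)) = 566/111.

566/111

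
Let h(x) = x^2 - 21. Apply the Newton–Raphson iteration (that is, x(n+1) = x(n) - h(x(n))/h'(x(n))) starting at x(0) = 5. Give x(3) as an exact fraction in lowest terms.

h'(x) = 2x.
h(5) = 4, h'(5) = 10, so x(1) = 5 - 4/10 = 23/5.
h(23/5) = 4/25, h'(23/5) = 46/5, so x(2) = (23/5) - (4/25)/(46/5) = 527/115.
h(527/115) = 4/13225, h'(527/115) = 1054/115, so x(3) = (527/115) - (4/13225)/(1054/115) = 277727/60605.

277727/60605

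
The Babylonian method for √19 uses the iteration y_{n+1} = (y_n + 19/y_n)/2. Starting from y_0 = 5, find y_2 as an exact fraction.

y_1 = (5 + 19/5)/2 = 22/5.
y_2 = (22/5 + 19/(22/5))/2 = 959/220.

959/220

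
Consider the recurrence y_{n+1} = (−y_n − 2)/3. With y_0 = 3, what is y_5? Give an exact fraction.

−125/243

y_1 = (−3 − 2)/3 = −5/3.
y_2 = (−(−5/3) − 2)/3 = −1/9.
y_3 = (−(−1/9) − 2)/3 = −17/27.
y_4 = (−(−17/27) − 2)/3 = −37/81.
y_5 = (−(−37/81) − 2)/3 = −125/243.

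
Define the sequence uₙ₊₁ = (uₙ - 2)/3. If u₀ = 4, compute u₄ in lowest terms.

u₁ = (4 - 2)/3 = 2/3.
u₂ = ((2/3) - 2)/3 = -4/9.
u₃ = ((-4/9) - 2)/3 = -22/27.
u₄ = ((-22/27) - 2)/3 = -76/81.

-76/81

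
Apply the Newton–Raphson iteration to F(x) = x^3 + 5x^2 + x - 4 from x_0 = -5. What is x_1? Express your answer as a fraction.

F'(x) = 3x^2 + 10x + 1.
F(-5) = -9, F'(-5) = 26, so x_1 = (-5) - (-9)/26 = -121/26.

-121/26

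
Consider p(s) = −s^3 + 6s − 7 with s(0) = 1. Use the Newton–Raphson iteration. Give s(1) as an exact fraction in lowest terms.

p'(s) = −3s^2 + 6.
p(1) = −2, p'(1) = 3, so s(1) = 1 − (−2)/3 = 5/3.

5/3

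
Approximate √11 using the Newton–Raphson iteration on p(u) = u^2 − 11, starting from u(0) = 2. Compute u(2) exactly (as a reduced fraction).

401/120

p'(u) = 2u.
p(2) = −7, p'(2) = 4, so u(1) = 2 − (−7)/4 = 15/4.
p(15/4) = 49/16, p'(15/4) = 15/2, so u(2) = (15/4) − (49/16)/(15/2) = 401/120.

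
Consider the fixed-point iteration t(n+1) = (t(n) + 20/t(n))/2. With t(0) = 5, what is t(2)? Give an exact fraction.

t(1) = (5 + 20/5)/2 = 9/2.
t(2) = (9/2 + 20/(9/2))/2 = 161/36.

161/36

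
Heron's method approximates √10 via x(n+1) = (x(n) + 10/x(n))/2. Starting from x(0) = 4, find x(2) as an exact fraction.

x(1) = (4 + 10/4)/2 = 13/4.
x(2) = (13/4 + 10/(13/4))/2 = 329/104.

329/104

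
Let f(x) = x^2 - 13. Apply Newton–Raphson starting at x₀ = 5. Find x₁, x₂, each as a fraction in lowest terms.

f'(x) = 2x.
f(5) = 12, f'(5) = 10, so x₁ = 5 - 12/10 = 19/5.
f(19/5) = 36/25, f'(19/5) = 38/5, so x₂ = (19/5) - (36/25)/(38/5) = 343/95.

x₁ = 19/5, x₂ = 343/95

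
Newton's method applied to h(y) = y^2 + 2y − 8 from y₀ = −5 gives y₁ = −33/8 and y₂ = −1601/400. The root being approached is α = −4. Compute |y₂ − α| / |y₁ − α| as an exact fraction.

1/50

y₁ − α = −33/8 − (−4) = −33/8 + 4 = −1/8, so |y₁ − α| = 1/8.
y₂ − α = −1601/400 − (−4) = −1601/400 + 4 = −1/400, so |y₂ − α| = 1/400.
Ratio = (1/400) / (1/8) = 1/50.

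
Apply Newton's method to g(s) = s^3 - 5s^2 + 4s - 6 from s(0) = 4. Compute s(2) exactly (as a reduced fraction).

g'(s) = 3s^2 - 10s + 4.
g(4) = -6, g'(4) = 12, so s(1) = 4 - (-6)/12 = 9/2.
g(9/2) = 15/8, g'(9/2) = 79/4, so s(2) = (9/2) - (15/8)/(79/4) = 348/79.

348/79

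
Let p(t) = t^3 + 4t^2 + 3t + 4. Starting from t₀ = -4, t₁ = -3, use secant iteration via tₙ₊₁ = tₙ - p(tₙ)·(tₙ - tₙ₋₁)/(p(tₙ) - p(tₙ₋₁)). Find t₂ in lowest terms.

-10/3

p(-4) = -8, p(-3) = 4. t₂ = (-3) - 4·((-3) - (-4))/(4 - (-8)) = -10/3.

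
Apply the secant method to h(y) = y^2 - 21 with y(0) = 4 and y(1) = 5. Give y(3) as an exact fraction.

197/43

h(4) = -5, h(5) = 4. y(2) = 5 - 4·(5 - 4)/(4 - (-5)) = 41/9.
h(5) = 4, h(41/9) = -20/81. y(3) = (41/9) - (-20/81)·((41/9) - 5)/((-20/81) - 4) = 197/43.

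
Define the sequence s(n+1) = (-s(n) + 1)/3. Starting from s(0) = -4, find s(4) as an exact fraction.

s(1) = (-(-4) + 1)/3 = 5/3.
s(2) = (-(5/3) + 1)/3 = -2/9.
s(3) = (-(-2/9) + 1)/3 = 11/27.
s(4) = (-(11/27) + 1)/3 = 16/81.

16/81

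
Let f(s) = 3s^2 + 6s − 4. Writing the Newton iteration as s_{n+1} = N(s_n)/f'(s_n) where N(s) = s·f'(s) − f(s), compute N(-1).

7

f'(s) = 6s + 6.
N(s) = s·f'(s) − f(s) = s·(6s + 6) − (3s^2 + 6s − 4) = 3s^2 + 4.
N(-1) = 7.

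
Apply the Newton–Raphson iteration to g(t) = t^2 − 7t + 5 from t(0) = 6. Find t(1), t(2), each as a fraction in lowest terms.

g'(t) = 2t − 7.
g(6) = −1, g'(6) = 5, so t(1) = 6 − (−1)/5 = 31/5.
g(31/5) = 1/25, g'(31/5) = 27/5, so t(2) = (31/5) − (1/25)/(27/5) = 836/135.

t(1) = 31/5, t(2) = 836/135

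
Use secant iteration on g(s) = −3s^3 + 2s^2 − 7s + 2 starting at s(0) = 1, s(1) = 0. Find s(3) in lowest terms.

g(1) = −6, g(0) = 2. s(2) = 0 − 2·(0 − 1)/(2 − (−6)) = 1/4.
g(0) = 2, g(1/4) = 21/64. s(3) = (1/4) − (21/64)·((1/4) − 0)/((21/64) − 2) = 32/107.

32/107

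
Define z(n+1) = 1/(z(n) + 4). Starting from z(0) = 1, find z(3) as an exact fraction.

z(1) = 1/(1 + 4) = 1/5.
z(2) = 1/(1/5 + 4) = 5/21.
z(3) = 1/(5/21 + 4) = 21/89.

21/89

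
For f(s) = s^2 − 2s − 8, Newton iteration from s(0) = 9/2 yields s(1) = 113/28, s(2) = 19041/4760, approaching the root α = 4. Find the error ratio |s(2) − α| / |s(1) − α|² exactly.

14/85

s(1) − α = 113/28 − 4 = 1/28, so |s(1) − α| = 1/28.
s(2) − α = 19041/4760 − 4 = 1/4760, so |s(2) − α| = 1/4760.
|s(1) − α|² = 1/784.
Ratio = (1/4760) / (1/784) = 14/85.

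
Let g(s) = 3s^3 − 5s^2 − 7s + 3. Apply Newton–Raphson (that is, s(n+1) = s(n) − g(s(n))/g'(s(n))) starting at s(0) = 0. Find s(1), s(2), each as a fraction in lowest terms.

s(1) = 3/7, s(2) = 591/1652

g'(s) = 9s^2 − 10s − 7.
g(0) = 3, g'(0) = −7, so s(1) = 0 − 3/(−7) = 3/7.
g(3/7) = −234/343, g'(3/7) = −472/49, so s(2) = (3/7) − (−234/343)/(−472/49) = 591/1652.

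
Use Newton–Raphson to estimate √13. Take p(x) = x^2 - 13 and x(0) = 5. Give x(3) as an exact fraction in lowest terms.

p'(x) = 2x.
p(5) = 12, p'(5) = 10, so x(1) = 5 - 12/10 = 19/5.
p(19/5) = 36/25, p'(19/5) = 38/5, so x(2) = (19/5) - (36/25)/(38/5) = 343/95.
p(343/95) = 324/9025, p'(343/95) = 686/95, so x(3) = (343/95) - (324/9025)/(686/95) = 117487/32585.

117487/32585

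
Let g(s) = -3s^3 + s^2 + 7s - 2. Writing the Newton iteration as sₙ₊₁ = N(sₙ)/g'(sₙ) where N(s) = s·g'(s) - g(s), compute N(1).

-3

g'(s) = -9s^2 + 2s + 7.
N(s) = s·g'(s) - g(s) = s·(-9s^2 + 2s + 7) - (-3s^3 + s^2 + 7s - 2) = -6s^3 + s^2 + 2.
N(1) = -3.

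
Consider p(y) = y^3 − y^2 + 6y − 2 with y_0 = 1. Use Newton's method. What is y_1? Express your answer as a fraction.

3/7

p'(y) = 3y^2 − 2y + 6.
p(1) = 4, p'(1) = 7, so y_1 = 1 − 4/7 = 3/7.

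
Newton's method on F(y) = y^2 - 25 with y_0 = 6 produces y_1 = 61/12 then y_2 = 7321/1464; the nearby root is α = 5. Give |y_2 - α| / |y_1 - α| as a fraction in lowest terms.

1/122

y_1 - α = 61/12 - 5 = 1/12, so |y_1 - α| = 1/12.
y_2 - α = 7321/1464 - 5 = 1/1464, so |y_2 - α| = 1/1464.
Ratio = (1/1464) / (1/12) = 1/122.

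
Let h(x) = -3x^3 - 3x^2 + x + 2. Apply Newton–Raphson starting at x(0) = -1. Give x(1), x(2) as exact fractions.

h'(x) = -9x^2 - 6x + 1.
h(-1) = 1, h'(-1) = -2, so x(1) = (-1) - 1/(-2) = -1/2.
h(-1/2) = 9/8, h'(-1/2) = 7/4, so x(2) = (-1/2) - (9/8)/(7/4) = -8/7.

x(1) = -1/2, x(2) = -8/7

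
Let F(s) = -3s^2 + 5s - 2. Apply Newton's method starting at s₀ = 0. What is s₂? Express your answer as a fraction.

F'(s) = -6s + 5.
F(0) = -2, F'(0) = 5, so s₁ = 0 - (-2)/5 = 2/5.
F(2/5) = -12/25, F'(2/5) = 13/5, so s₂ = (2/5) - (-12/25)/(13/5) = 38/65.

38/65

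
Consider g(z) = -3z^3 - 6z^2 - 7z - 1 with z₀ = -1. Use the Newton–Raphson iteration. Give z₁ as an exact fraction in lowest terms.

-1/4

g'(z) = -9z^2 - 12z - 7.
g(-1) = 3, g'(-1) = -4, so z₁ = (-1) - 3/(-4) = -1/4.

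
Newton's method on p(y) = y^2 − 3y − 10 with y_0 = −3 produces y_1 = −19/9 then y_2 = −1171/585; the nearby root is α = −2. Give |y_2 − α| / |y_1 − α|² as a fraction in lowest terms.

9/65

y_1 − α = −19/9 − (−2) = −19/9 + 2 = −1/9, so |y_1 − α| = 1/9.
y_2 − α = −1171/585 − (−2) = −1171/585 + 2 = −1/585, so |y_2 − α| = 1/585.
|y_1 − α|² = 1/81.
Ratio = (1/585) / (1/81) = 9/65.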